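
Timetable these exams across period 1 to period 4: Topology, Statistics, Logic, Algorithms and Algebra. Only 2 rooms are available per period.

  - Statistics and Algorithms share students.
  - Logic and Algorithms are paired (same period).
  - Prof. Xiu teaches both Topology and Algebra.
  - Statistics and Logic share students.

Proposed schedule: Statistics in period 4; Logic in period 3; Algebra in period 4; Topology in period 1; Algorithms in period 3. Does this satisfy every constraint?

Valid

Statistics and Logic share students — holds.
Only 2 rooms are available per period — holds.
Logic and Algorithms are paired (same period) — holds.
Statistics and Algorithms share students — holds.
Prof. Xiu teaches both Topology and Algebra — holds.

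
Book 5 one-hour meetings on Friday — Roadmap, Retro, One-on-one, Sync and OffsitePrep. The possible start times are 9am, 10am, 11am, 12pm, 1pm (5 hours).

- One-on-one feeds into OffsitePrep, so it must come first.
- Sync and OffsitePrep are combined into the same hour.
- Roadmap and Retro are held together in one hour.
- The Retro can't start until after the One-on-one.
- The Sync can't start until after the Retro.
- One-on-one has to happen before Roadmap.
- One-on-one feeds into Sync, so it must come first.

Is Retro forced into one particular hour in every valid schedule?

Retro can be 10am (e.g. Sync -> 11am, OffsitePrep -> 11am, One-on-one -> 9am, Roadmap -> 10am, Retro -> 10am) or 11am (e.g. One-on-one=9am; OffsitePrep=12pm; Roadmap=11am; Retro=11am; Sync=12pm).

No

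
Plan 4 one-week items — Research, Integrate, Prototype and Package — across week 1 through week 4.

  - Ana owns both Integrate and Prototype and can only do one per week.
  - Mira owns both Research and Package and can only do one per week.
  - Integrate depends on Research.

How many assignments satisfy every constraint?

54

Splitting on Research: it can be week 1 (27), week 2 (18), week 3 (9). Listing each branch's schedules as (Integrate, Prototype, Package) by week number:
Research=week 1: (2,1,2) (2,1,3) (2,1,4) (2,3,2) (2,3,3) (2,3,4) (2,4,2) (2,4,3) (2,4,4) (3,1,2) (3,1,3) (3,1,4) (3,2,2) (3,2,3) (3,2,4) (3,4,2) (3,4,3) (3,4,4) (4,1,2) (4,1,3) (4,1,4) (4,2,2) (4,2,3) (4,2,4) (4,3,2) (4,3,3) (4,3,4) — 27.
Research=week 2: (3,1,1) (3,1,3) (3,1,4) (3,2,1) (3,2,3) (3,2,4) (3,4,1) (3,4,3) (3,4,4) (4,1,1) (4,1,3) (4,1,4) (4,2,1) (4,2,3) (4,2,4) (4,3,1) (4,3,3) (4,3,4) — 18.
Research=week 3: (4,1,1) (4,1,2) (4,1,4) (4,2,1) (4,2,2) (4,2,4) (4,3,1) (4,3,2) (4,3,4) — 9.
Summing: 27 + 18 + 9 = 54.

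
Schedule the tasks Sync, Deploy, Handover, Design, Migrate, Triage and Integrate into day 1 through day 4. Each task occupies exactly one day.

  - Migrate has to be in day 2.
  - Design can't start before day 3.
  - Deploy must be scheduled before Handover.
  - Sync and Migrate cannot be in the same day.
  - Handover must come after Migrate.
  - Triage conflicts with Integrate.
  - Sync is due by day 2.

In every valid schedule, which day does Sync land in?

day 1

Sync's window is day 1–day 2.
Migrate is fixed at day 2, and Sync can't share a day with Migrate.
So Sync must be day 1.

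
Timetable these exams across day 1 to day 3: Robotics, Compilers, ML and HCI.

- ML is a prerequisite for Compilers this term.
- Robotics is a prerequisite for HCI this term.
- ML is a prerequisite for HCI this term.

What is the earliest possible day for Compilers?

Precedence pushes Compilers to at least day 2.
Compilers at day 2 is achievable: HCI in day 2, ML in day 1, Compilers in day 2, Robotics in day 1.

day 2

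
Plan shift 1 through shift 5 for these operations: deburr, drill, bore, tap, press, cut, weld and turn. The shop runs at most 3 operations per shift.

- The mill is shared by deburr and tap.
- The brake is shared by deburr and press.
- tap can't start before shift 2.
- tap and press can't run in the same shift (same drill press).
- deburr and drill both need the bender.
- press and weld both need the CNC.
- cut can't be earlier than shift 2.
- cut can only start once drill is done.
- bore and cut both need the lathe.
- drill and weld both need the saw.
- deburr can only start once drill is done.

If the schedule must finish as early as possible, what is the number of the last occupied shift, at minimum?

The precedence chain requires at least 2 distinct shifts.
With at most 3 per shift and 8 operations, at least 3 shifts are needed.
3 works (last occupied shift: shift 3): for example cut=shift 2; deburr=shift 3; press=shift 1; tap=shift 2; turn=shift 3; weld=shift 2; bore=shift 1; drill=shift 1.

shift 3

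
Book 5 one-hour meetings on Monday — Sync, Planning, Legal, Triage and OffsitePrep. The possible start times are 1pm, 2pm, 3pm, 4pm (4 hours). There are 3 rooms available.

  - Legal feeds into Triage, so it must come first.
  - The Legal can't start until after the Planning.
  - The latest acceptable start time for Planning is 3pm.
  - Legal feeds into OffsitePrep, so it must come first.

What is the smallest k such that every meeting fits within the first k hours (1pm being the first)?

3

The precedence chain requires at least 3 distinct hours.
With at most 3 per hour and 5 meetings, at least 2 hours are needed.
3 works (last occupied hour: 3pm): for example Triage -> 3pm; OffsitePrep -> 3pm; Sync -> 1pm; Planning -> 1pm; Legal -> 2pm.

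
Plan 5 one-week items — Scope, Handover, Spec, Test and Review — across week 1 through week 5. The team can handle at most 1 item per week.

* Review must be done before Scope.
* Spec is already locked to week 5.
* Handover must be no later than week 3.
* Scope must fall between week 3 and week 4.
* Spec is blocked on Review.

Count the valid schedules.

8

Splitting on Scope: it can be week 3 (2), week 4 (6). Listing each branch's schedules as (Handover, Spec, Test, Review) by week number:
Scope=week 3: (1,5,4,2) (2,5,4,1) — 2.
Scope=week 4: (1,5,2,3) (1,5,3,2) (2,5,1,3) (2,5,3,1) (3,5,1,2) (3,5,2,1) — 6.
Summing: 2 + 6 = 8.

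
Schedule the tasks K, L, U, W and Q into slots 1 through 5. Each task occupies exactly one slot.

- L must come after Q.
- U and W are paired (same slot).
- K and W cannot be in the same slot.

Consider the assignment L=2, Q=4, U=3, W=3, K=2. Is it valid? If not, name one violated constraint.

U and W are paired (same slot) — holds.
K and W cannot be in the same slot — holds.
L must come after Q — violated.

No. L must come after Q is not satisfied.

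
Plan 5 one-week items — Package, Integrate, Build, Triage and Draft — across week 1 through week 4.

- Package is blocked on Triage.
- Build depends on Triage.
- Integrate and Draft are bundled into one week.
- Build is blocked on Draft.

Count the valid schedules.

31

Splitting on Package: it can be week 2 (6), week 3 (11), week 4 (14). Listing each branch's schedules as (Integrate, Build, Triage, Draft) by week number:
Package=week 2: (1,2,1,1) (1,3,1,1) (1,4,1,1) (2,3,1,2) (2,4,1,2) (3,4,1,3) — 6.
Package=week 3: (1,2,1,1) (1,3,1,1) (1,3,2,1) (1,4,1,1) (1,4,2,1) (2,3,1,2) (2,3,2,2) (2,4,1,2) (2,4,2,2) (3,4,1,3) (3,4,2,3) — 11.
Package=week 4: (1,2,1,1) (1,3,1,1) (1,3,2,1) (1,4,1,1) (1,4,2,1) (1,4,3,1) (2,3,1,2) (2,3,2,2) (2,4,1,2) (2,4,2,2) (2,4,3,2) (3,4,1,3) (3,4,2,3) (3,4,3,3) — 14.
Summing: 6 + 11 + 14 = 31.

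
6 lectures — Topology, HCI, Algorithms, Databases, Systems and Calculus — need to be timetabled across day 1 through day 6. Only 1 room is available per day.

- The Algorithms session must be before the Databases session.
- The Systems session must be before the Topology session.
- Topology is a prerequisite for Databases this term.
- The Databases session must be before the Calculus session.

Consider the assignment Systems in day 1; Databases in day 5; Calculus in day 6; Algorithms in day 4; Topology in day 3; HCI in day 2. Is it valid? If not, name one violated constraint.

Yes, all constraints hold

The Databases session must be before the Calculus session — holds.
The Algorithms session must be before the Databases session — holds.
Topology is a prerequisite for Databases this term — holds.
Only 1 room is available per day — holds.
The Systems session must be before the Topology session — holds.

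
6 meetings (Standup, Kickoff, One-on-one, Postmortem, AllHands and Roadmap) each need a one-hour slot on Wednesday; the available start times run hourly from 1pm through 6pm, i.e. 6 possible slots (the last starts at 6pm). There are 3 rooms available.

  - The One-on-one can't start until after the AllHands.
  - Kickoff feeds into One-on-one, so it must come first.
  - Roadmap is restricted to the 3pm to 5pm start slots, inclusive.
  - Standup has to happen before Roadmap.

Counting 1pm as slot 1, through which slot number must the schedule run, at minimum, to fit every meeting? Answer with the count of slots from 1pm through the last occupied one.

The precedence chain requires at least 2 distinct slots.
With at most 3 per slot and 6 meetings, at least 2 slots are needed.
Roadmap can't be placed before 3pm — that is slot 3 counting from 1pm — so the schedule must run through at least 3 slots.
3 works (last occupied slot: 3pm): for example Kickoff -> 1pm, AllHands -> 1pm, One-on-one -> 2pm, Postmortem -> 2pm, Roadmap -> 3pm, Standup -> 1pm.

3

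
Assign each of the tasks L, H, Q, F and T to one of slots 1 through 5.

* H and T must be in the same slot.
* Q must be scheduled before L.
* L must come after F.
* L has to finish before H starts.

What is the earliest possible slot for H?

Precedence pushes H to at least 3.
H at 3 is achievable: L in 2; Q in 1; H in 3; T in 3; F in 1.

3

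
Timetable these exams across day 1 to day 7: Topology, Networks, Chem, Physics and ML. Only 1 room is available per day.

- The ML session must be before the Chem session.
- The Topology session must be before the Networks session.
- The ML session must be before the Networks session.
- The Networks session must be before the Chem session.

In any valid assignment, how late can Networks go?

day 6

Precedence pushes Networks to at least day 2; downstream work caps Networks at day 6.
Networks at day 6 is achievable: Networks in day 6; Chem in day 7; Topology in day 2; Physics in day 3; ML in day 1.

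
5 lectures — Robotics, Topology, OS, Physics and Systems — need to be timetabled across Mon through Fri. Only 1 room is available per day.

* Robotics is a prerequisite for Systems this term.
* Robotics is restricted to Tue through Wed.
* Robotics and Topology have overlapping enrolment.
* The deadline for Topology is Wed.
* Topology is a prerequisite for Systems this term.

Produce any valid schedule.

Physics=Fri, Systems=Wed, OS=Thu, Topology=Mon, Robotics=Tue

Checking: Topology(Mon) before Systems(Wed); Robotics(Tue) before Systems(Wed); Robotics(Tue) != Topology(Mon); Topology=Mon in [Mon,Wed]; Robotics=Tue in [Tue,Wed]; max 1 per day (cap 1).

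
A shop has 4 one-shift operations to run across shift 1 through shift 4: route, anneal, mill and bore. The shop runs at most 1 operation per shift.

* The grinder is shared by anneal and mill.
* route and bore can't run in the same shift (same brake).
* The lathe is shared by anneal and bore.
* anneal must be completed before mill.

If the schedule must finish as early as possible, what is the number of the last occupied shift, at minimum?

shift 4

The precedence chain requires at least 2 distinct shifts.
With at most 1 per shift and 4 operations, at least 4 shifts are needed.
4 works (last occupied shift: shift 4): for example route -> shift 3; anneal -> shift 1; mill -> shift 2; bore -> shift 4.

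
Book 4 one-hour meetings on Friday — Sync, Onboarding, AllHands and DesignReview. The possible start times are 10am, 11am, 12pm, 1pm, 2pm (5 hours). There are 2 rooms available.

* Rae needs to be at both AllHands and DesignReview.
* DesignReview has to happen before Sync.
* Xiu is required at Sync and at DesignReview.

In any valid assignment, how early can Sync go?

Precedence pushes Sync to at least 11am.
Sync at 11am is achievable: Onboarding=10am, AllHands=11am, DesignReview=10am, Sync=11am.

11am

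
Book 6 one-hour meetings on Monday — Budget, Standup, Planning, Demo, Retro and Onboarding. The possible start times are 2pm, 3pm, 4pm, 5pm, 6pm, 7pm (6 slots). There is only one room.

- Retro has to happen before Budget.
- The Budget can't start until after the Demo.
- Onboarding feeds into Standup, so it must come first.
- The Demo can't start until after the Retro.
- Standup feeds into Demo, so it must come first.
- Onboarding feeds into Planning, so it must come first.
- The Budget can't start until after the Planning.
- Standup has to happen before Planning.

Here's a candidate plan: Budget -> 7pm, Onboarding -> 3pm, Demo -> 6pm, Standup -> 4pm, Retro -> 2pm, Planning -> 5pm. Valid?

The Budget can't start until after the Demo — holds.
Standup feeds into Demo, so it must come first — holds.
Onboarding feeds into Standup, so it must come first — holds.
Onboarding feeds into Planning, so it must come first — holds.
The Budget can't start until after the Planning — holds.
Standup has to happen before Planning — holds.
Retro has to happen before Budget — holds.
There is only one room — holds.
The Demo can't start until after the Retro — holds.

Yes, all constraints hold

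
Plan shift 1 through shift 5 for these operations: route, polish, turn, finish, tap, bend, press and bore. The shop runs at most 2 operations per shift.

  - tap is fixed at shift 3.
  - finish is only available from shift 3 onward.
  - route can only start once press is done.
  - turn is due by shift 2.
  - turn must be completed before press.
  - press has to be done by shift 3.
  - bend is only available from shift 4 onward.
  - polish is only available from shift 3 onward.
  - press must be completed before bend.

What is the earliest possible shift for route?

shift 3

Precedence pushes route to at least shift 3.
route at shift 3 is achievable: press=shift 2; turn=shift 1; finish=shift 5; bore=shift 1; route=shift 3; polish=shift 4; tap=shift 3; bend=shift 4.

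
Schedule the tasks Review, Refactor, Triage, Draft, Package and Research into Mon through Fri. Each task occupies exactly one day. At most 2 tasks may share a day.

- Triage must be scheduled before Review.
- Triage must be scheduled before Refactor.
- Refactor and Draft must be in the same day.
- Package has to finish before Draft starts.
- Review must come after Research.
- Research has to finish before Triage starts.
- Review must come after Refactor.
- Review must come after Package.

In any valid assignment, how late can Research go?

Downstream work caps Research at Tue.
Research at Tue is achievable: Refactor -> Thu; Triage -> Wed; Package -> Mon; Review -> Fri; Research -> Tue; Draft -> Thu.

Tue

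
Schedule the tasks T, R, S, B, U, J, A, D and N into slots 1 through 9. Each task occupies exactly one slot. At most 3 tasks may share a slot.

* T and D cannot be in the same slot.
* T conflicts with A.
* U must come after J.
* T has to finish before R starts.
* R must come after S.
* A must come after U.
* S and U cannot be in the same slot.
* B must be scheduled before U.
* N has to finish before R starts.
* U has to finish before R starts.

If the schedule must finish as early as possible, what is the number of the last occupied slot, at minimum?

The precedence chain requires at least 3 distinct slots.
With at most 3 per slot and 9 tasks, at least 3 slots are needed.
3 works (last occupied slot: 3): for example J -> 1; S -> 1; N -> 2; T -> 2; A -> 3; B -> 1; U -> 2; R -> 3; D -> 3.

3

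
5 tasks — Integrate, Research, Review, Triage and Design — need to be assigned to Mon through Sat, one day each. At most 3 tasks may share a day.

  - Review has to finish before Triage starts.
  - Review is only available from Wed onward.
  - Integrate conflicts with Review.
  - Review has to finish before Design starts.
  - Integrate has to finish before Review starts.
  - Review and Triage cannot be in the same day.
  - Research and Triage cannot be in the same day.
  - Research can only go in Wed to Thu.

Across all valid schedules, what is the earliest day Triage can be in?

Precedence pushes Triage to at least Thu.
Triage at Thu is achievable: Design -> Thu, Integrate -> Mon, Research -> Wed, Review -> Wed, Triage -> Thu.

Thu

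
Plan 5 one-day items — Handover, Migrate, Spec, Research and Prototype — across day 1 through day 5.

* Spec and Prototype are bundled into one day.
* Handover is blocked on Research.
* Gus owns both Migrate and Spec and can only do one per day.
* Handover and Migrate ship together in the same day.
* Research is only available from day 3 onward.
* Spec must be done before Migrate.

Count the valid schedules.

Splitting on Handover: it can be day 4 (3), day 5 (8). Listing each branch's schedules as (Migrate, Spec, Research, Prototype) by day number:
Handover=day 4: (4,1,3,1) (4,2,3,2) (4,3,3,3) — 3.
Handover=day 5: (5,1,3,1) (5,1,4,1) (5,2,3,2) (5,2,4,2) (5,3,3,3) (5,3,4,3) (5,4,3,4) (5,4,4,4) — 8.
Summing: 3 + 8 = 11.

11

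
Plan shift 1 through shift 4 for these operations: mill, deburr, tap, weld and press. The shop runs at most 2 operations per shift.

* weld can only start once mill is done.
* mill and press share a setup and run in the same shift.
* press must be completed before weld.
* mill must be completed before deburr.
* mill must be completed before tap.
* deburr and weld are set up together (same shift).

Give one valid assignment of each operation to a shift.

tap in shift 3, mill in shift 1, press in shift 1, weld in shift 2, deburr in shift 2

Checking: mill(shift 1) before weld(shift 2); press(shift 1) before weld(shift 2); mill(shift 1) before tap(shift 3); mill(shift 1) before deburr(shift 2); deburr = weld = shift 2; mill = press = shift 1; max 2 per shift (cap 2).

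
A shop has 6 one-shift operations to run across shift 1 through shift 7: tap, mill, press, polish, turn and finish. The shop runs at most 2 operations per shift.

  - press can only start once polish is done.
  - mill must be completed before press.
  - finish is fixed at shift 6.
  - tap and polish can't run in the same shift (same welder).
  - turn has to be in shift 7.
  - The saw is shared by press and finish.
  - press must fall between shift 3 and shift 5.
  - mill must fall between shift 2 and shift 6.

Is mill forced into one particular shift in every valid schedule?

No

mill can be shift 2 (e.g. polish -> shift 1; tap -> shift 2; press -> shift 3; mill -> shift 2; finish -> shift 6; turn -> shift 7) or shift 3 (e.g. turn=shift 7, tap=shift 2, press=shift 4, polish=shift 1, mill=shift 3, finish=shift 6).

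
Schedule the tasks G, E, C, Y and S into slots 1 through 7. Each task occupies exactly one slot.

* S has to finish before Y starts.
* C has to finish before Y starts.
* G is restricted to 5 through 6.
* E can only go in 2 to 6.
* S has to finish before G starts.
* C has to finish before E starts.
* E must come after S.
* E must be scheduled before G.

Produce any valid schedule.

Y in 2; E in 2; C in 1; S in 1; G in 5

Checking: C(1) before E(2); E(2) before G(5); S(1) before E(2); C(1) before Y(2); S(1) before Y(2); S(1) before G(5); G=5 in [5,6]; E=2 in [2,6].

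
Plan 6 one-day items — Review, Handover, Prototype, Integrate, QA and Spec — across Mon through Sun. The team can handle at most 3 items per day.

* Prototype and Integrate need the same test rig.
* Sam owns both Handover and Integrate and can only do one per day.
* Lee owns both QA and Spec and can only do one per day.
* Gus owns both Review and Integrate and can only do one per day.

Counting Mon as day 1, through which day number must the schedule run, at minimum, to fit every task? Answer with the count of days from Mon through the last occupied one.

3

With at most 3 per day and 6 tasks, at least 2 days are needed.
Could 2 days be enough, i.e. nothing placed later than Tue? Integrate could only be at {Mon, Tue}; try each:
- suppose Integrate is at Mon; Review can't share with Integrate (Mon) → {Tue}; Handover can't share with Integrate (Mon) → {Tue}; Prototype can't share with Integrate (Mon) → {Tue}; QA can't use Tue, already full with Review, Handover and Prototype (limit 3) → {Mon}; Spec can't use Tue, already full with Review, Handover and Prototype (limit 3) → {Mon}; Spec can't share with QA (Mon) → nothing is left.
- suppose Integrate is at Tue; Review can't share with Integrate (Tue) → {Mon}; Handover can't share with Integrate (Tue) → {Mon}; Prototype can't share with Integrate (Tue) → {Mon}; QA can't use Mon, already full with Review, Handover and Prototype (limit 3) → {Tue}; Spec can't use Mon, already full with Review, Handover and Prototype (limit 3) → {Tue}; Spec can't share with QA (Tue) → nothing is left.
Every option fails, so 2 days is not enough.
3 works (last occupied day: Wed): for example Prototype=Mon; Integrate=Tue; QA=Tue; Review=Mon; Handover=Mon; Spec=Wed.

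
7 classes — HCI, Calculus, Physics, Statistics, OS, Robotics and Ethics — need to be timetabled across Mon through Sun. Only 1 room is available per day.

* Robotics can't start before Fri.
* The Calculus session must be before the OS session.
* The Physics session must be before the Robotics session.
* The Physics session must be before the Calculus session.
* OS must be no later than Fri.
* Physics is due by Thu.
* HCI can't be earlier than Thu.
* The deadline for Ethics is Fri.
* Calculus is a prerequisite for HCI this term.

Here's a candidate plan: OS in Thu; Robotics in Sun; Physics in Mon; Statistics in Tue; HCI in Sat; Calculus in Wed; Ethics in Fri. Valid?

The deadline for Ethics is Fri — holds.
Physics is due by Thu — holds.
Only 1 room is available per day — holds.
The Physics session must be before the Calculus session — holds.
Robotics can't start before Fri — holds.
Calculus is a prerequisite for HCI this term — holds.
The Physics session must be before the Robotics session — holds.
OS must be no later than Fri — holds.
HCI can't be earlier than Thu — holds.
The Calculus session must be before the OS session — holds.

Yes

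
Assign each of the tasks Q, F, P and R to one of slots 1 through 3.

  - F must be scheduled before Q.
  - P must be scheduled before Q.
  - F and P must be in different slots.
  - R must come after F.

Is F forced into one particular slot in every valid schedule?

No

F can be 1 (e.g. P in 2, Q in 3, F in 1, R in 2) or 2 (e.g. R=3, P=1, F=2, Q=3).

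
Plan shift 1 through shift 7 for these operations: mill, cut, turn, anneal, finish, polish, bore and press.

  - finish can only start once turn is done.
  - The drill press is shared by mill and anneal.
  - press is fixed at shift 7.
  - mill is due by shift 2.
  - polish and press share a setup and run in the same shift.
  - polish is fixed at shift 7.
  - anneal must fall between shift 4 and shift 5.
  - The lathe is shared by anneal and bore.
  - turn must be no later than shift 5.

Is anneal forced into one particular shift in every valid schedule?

anneal can be shift 4 (e.g. mill in shift 1, turn in shift 1, cut in shift 1, polish in shift 7, press in shift 7, bore in shift 1, finish in shift 2, anneal in shift 4) or shift 5 (e.g. finish=shift 2, anneal=shift 5, polish=shift 7, bore=shift 1, turn=shift 1, cut=shift 1, press=shift 7, mill=shift 1).

No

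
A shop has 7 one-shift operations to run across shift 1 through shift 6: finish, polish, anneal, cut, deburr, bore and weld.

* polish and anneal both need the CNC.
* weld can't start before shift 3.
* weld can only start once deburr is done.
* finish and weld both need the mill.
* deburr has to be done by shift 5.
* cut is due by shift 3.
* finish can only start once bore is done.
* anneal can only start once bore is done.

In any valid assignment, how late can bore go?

Downstream work caps bore at shift 5.
bore at shift 5 is achievable: anneal=shift 6, bore=shift 5, cut=shift 1, finish=shift 6, deburr=shift 1, polish=shift 1, weld=shift 3.

shift 5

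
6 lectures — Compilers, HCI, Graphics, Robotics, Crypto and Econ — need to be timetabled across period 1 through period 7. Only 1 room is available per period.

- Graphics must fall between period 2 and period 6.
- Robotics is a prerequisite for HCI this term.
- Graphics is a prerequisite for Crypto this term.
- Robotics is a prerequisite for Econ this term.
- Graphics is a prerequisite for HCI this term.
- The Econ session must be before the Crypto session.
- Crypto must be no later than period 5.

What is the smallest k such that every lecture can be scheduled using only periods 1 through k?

The precedence chain requires at least 3 distinct periods.
With at most 1 per period and 6 lectures, at least 6 periods are needed.
6 works (last occupied period: period 6): for example Graphics in period 2, Econ in period 3, HCI in period 5, Crypto in period 4, Compilers in period 6, Robotics in period 1.

6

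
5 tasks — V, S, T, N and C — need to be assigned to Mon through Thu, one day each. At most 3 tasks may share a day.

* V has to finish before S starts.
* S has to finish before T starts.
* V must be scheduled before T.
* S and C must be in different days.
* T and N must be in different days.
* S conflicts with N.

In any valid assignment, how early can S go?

Precedence pushes S to at least Tue; downstream work caps S at Wed.
S at Tue is achievable: S in Tue; C in Mon; N in Mon; T in Wed; V in Mon.

Tue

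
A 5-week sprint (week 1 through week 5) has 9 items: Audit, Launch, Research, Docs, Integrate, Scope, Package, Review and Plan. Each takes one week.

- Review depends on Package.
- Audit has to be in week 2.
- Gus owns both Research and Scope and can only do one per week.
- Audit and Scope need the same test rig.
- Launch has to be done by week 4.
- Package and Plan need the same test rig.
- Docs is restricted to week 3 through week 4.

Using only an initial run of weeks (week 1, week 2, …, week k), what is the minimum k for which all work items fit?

The precedence chain requires at least 2 distinct weeks.
Docs can't be placed before week 3, so the schedule must run through at least week 3.
3 works (last occupied week: week 3): for example Plan in week 2; Package in week 1; Audit in week 2; Research in week 1; Integrate in week 1; Launch in week 1; Docs in week 3; Scope in week 3; Review in week 2.

3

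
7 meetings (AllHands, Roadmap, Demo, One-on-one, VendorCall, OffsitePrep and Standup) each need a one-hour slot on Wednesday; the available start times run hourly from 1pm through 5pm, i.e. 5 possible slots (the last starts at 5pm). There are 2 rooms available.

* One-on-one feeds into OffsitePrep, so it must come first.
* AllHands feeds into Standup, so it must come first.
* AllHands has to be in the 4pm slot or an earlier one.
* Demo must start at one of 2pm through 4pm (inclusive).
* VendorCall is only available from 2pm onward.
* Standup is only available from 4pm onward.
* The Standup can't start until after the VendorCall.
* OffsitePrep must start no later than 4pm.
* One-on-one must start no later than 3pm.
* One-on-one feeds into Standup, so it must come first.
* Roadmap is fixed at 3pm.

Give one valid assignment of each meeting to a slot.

OffsitePrep=3pm, VendorCall=2pm, Demo=2pm, Standup=4pm, Roadmap=3pm, AllHands=1pm, One-on-one=1pm

Checking: One-on-one(1pm) before OffsitePrep(3pm); AllHands(1pm) before Standup(4pm); One-on-one(1pm) before Standup(4pm); VendorCall(2pm) before Standup(4pm); VendorCall=2pm in [2pm,5pm]; Roadmap=3pm in [3pm,3pm]; AllHands=1pm in [1pm,4pm]; One-on-one=1pm in [1pm,3pm]; Standup=4pm in [4pm,5pm]; OffsitePrep=3pm in [1pm,4pm]; Demo=2pm in [2pm,4pm]; max 2 per slot (cap 2).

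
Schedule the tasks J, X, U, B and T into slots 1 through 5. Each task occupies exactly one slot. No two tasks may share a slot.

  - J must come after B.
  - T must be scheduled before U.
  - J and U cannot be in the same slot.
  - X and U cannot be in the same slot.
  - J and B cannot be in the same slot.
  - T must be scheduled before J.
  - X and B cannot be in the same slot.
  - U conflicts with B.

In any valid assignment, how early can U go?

Precedence pushes U to at least 2.
U at 2 is achievable: B -> 3, J -> 4, U -> 2, T -> 1, X -> 5.

2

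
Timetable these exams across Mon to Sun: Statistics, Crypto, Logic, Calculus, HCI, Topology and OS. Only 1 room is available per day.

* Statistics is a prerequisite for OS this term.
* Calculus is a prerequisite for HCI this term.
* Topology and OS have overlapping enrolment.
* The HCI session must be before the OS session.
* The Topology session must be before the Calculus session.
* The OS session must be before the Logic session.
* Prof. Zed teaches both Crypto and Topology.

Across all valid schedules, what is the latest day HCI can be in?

Precedence pushes HCI to at least Wed; downstream work caps HCI at Fri.
HCI at Fri is achievable: Topology -> Mon; Logic -> Sun; OS -> Sat; Calculus -> Tue; Statistics -> Wed; HCI -> Fri; Crypto -> Thu.

Fri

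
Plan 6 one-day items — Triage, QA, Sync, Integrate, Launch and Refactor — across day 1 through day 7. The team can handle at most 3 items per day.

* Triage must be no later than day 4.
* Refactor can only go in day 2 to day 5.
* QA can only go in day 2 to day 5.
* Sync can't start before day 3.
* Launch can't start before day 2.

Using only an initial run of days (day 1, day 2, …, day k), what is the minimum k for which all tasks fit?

With at most 3 per day and 6 tasks, at least 2 days are needed.
Sync can't be placed before day 3, so the schedule must run through at least day 3.
3 works (last occupied day: day 3): for example Integrate in day 1, Sync in day 3, QA in day 2, Launch in day 2, Triage in day 1, Refactor in day 2.

3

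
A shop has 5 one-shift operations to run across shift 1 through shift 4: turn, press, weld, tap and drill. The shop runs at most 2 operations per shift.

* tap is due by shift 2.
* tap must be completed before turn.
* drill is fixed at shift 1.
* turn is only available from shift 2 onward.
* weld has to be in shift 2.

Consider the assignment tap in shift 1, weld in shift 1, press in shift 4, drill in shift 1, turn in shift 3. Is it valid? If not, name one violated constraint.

No — it violates: weld has to be in shift 2

drill is fixed at shift 1 — holds.
weld has to be in shift 2 — violated.
tap must be completed before turn — holds.
The shop runs at most 2 operations per shift — violated.
turn is only available from shift 2 onward — holds.
tap is due by shift 2 — holds.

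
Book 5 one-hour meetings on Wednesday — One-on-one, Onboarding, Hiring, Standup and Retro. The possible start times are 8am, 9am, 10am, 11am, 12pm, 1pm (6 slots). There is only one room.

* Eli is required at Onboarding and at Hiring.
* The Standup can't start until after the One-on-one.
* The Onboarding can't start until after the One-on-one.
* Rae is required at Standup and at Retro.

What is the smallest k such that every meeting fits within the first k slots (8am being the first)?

The precedence chain requires at least 2 distinct slots.
With at most 1 per slot and 5 meetings, at least 5 slots are needed.
5 works (last occupied slot: 12pm): for example Retro=12pm, Onboarding=9am, Standup=10am, One-on-one=8am, Hiring=11am.

5 slots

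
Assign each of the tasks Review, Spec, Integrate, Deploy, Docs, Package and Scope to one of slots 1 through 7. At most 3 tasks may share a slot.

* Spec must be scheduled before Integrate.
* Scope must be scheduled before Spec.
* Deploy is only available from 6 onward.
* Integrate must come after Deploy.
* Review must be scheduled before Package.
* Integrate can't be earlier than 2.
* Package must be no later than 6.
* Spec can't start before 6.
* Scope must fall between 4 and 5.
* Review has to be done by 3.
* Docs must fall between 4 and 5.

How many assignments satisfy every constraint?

48

Splitting on Review: it can be 1 (20), 2 (16), 3 (12). Listing each branch's schedules as (Spec, Integrate, Deploy, Docs, Package, Scope):
Review=1: (6,7,6,4,2,4) (6,7,6,4,2,5) (6,7,6,4,3,4) (6,7,6,4,3,5) (6,7,6,4,4,4) (6,7,6,4,4,5) (6,7,6,4,5,4) (6,7,6,4,5,5) (6,7,6,4,6,4) (6,7,6,4,6,5) (6,7,6,5,2,4) (6,7,6,5,2,5) (6,7,6,5,3,4) (6,7,6,5,3,5) (6,7,6,5,4,4) (6,7,6,5,4,5) (6,7,6,5,5,4) (6,7,6,5,5,5) (6,7,6,5,6,4) (6,7,6,5,6,5) — 20.
Review=2: (6,7,6,4,3,4) (6,7,6,4,3,5) (6,7,6,4,4,4) (6,7,6,4,4,5) (6,7,6,4,5,4) (6,7,6,4,5,5) (6,7,6,4,6,4) (6,7,6,4,6,5) (6,7,6,5,3,4) (6,7,6,5,3,5) (6,7,6,5,4,4) (6,7,6,5,4,5) (6,7,6,5,5,4) (6,7,6,5,5,5) (6,7,6,5,6,4) (6,7,6,5,6,5) — 16.
Review=3: (6,7,6,4,4,4) (6,7,6,4,4,5) (6,7,6,4,5,4) (6,7,6,4,5,5) (6,7,6,4,6,4) (6,7,6,4,6,5) (6,7,6,5,4,4) (6,7,6,5,4,5) (6,7,6,5,5,4) (6,7,6,5,5,5) (6,7,6,5,6,4) (6,7,6,5,6,5) — 12.
Summing: 20 + 16 + 12 = 48.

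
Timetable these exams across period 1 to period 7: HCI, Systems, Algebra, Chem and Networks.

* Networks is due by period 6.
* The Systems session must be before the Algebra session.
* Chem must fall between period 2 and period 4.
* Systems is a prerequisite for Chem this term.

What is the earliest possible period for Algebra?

period 2

Precedence pushes Algebra to at least period 2.
Algebra at period 2 is achievable: Networks -> period 1; HCI -> period 1; Algebra -> period 2; Chem -> period 2; Systems -> period 1.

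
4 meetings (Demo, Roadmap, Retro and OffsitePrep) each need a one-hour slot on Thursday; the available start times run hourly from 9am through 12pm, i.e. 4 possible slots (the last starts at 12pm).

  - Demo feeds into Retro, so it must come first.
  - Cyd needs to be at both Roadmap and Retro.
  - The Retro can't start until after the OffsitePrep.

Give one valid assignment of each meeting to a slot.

OffsitePrep in 9am, Demo in 9am, Roadmap in 9am, Retro in 10am

Checking: OffsitePrep(9am) before Retro(10am); Demo(9am) before Retro(10am); Roadmap(9am) != Retro(10am).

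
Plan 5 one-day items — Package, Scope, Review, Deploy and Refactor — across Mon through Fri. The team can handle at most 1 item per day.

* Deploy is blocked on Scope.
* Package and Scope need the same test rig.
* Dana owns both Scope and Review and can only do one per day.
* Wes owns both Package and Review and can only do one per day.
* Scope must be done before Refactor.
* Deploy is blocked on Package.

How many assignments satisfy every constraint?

25

Splitting on Package: it can be Mon (8), Tue (8), Wed (6), Thu (3). Listing each branch's schedules as (Scope, Review, Deploy, Refactor):
Package=Mon: (Tue,Wed,Thu,Fri) (Tue,Wed,Fri,Thu) (Tue,Thu,Wed,Fri) (Tue,Thu,Fri,Wed) (Tue,Fri,Wed,Thu) (Tue,Fri,Thu,Wed) (Wed,Tue,Thu,Fri) (Wed,Tue,Fri,Thu) — 8.
Package=Tue: (Mon,Wed,Thu,Fri) (Mon,Wed,Fri,Thu) (Mon,Thu,Wed,Fri) (Mon,Thu,Fri,Wed) (Mon,Fri,Wed,Thu) (Mon,Fri,Thu,Wed) (Wed,Mon,Thu,Fri) (Wed,Mon,Fri,Thu) — 8.
Package=Wed: (Mon,Tue,Thu,Fri) (Mon,Tue,Fri,Thu) (Mon,Thu,Fri,Tue) (Mon,Fri,Thu,Tue) (Tue,Mon,Thu,Fri) (Tue,Mon,Fri,Thu) — 6.
Package=Thu: (Mon,Tue,Fri,Wed) (Mon,Wed,Fri,Tue) (Tue,Mon,Fri,Wed) — 3.
Summing: 8 + 8 + 6 + 3 = 25.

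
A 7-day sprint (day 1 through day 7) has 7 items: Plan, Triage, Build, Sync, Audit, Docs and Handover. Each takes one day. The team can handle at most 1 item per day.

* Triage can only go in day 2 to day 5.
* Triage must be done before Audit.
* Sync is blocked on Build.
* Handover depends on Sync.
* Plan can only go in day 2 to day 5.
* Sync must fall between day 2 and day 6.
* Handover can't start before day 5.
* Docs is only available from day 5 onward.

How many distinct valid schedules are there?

51

Splitting on Plan: it can be day 2 (15), day 3 (15), day 4 (15), day 5 (6). Listing each branch's schedules as (Triage, Build, Sync, Audit, Docs, Handover) by day number:
Plan=day 2: (3,1,4,5,6,7) (3,1,4,5,7,6) (3,1,4,6,5,7) (3,1,4,6,7,5) (3,1,4,7,5,6) (3,1,4,7,6,5) (3,1,5,4,6,7) (3,1,5,4,7,6) (3,1,6,4,5,7) (4,1,3,5,6,7) (4,1,3,5,7,6) (4,1,3,6,5,7) (4,1,3,6,7,5) (4,1,3,7,5,6) (4,1,3,7,6,5) — 15.
Plan=day 3: (2,1,4,5,6,7) (2,1,4,5,7,6) (2,1,4,6,5,7) (2,1,4,6,7,5) (2,1,4,7,5,6) (2,1,4,7,6,5) (2,1,5,4,6,7) (2,1,5,4,7,6) (2,1,6,4,5,7) (4,1,2,5,6,7) (4,1,2,5,7,6) (4,1,2,6,5,7) (4,1,2,6,7,5) (4,1,2,7,5,6) (4,1,2,7,6,5) — 15.
Plan=day 4: (2,1,3,5,6,7) (2,1,3,5,7,6) (2,1,3,6,5,7) (2,1,3,6,7,5) (2,1,3,7,5,6) (2,1,3,7,6,5) (2,1,5,3,6,7) (2,1,5,3,7,6) (2,1,6,3,5,7) (3,1,2,5,6,7) (3,1,2,5,7,6) (3,1,2,6,5,7) (3,1,2,6,7,5) (3,1,2,7,5,6) (3,1,2,7,6,5) — 15.
Plan=day 5: (2,1,3,4,6,7) (2,1,3,4,7,6) (2,1,4,3,6,7) (2,1,4,3,7,6) (3,1,2,4,6,7) (3,1,2,4,7,6) — 6.
Summing: 15 + 15 + 15 + 6 = 51.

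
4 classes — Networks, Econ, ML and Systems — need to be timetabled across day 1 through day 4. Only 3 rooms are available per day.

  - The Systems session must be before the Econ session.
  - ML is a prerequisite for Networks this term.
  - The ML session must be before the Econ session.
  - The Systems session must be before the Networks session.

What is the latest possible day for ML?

day 3

Downstream work caps ML at day 3.
ML at day 3 is achievable: ML in day 3; Networks in day 4; Econ in day 4; Systems in day 1.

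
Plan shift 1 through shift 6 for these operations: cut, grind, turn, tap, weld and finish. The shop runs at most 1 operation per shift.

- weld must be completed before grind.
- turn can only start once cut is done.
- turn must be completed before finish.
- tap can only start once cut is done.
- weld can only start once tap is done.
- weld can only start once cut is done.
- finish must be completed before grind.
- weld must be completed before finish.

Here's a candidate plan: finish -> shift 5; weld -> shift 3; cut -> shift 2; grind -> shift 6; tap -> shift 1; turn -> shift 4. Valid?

No — it violates: tap can only start once cut is done

weld must be completed before grind — holds.
tap can only start once cut is done — violated.
weld can only start once tap is done — holds.
turn can only start once cut is done — holds.
finish must be completed before grind — holds.
weld can only start once cut is done — holds.
weld must be completed before finish — holds.
The shop runs at most 1 operation per shift — holds.
turn must be completed before finish — holds.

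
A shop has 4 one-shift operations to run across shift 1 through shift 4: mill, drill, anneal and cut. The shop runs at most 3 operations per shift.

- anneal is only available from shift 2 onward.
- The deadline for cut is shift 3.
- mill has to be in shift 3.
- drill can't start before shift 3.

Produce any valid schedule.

mill=shift 3, cut=shift 1, anneal=shift 2, drill=shift 3

Checking: anneal=shift 2 in [shift 2,shift 4]; cut=shift 1 in [shift 1,shift 3]; drill=shift 3 in [shift 3,shift 4]; mill=shift 3 in [shift 3,shift 3]; max 2 per shift (cap 3).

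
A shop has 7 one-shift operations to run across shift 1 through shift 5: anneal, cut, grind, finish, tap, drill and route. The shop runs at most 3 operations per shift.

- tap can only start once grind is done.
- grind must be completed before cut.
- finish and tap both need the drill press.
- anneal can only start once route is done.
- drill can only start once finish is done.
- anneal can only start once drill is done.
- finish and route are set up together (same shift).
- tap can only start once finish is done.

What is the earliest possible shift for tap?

Precedence pushes tap to at least shift 2.
tap at shift 2 is achievable: cut -> shift 2; route -> shift 1; tap -> shift 2; drill -> shift 2; anneal -> shift 3; grind -> shift 1; finish -> shift 1.

shift 2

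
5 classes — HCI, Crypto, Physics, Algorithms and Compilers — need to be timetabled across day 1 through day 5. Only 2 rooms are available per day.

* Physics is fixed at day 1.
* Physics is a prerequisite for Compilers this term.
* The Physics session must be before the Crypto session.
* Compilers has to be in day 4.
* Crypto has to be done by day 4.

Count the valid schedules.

59

Splitting on HCI: it can be day 1 (11), day 2 (13), day 3 (13), day 4 (8), day 5 (14). Listing each branch's schedules as (Crypto, Physics, Algorithms, Compilers) by day number:
HCI=day 1: (2,1,2,4) (2,1,3,4) (2,1,4,4) (2,1,5,4) (3,1,2,4) (3,1,3,4) (3,1,4,4) (3,1,5,4) (4,1,2,4) (4,1,3,4) (4,1,5,4) — 11.
HCI=day 2: (2,1,1,4) (2,1,3,4) (2,1,4,4) (2,1,5,4) (3,1,1,4) (3,1,2,4) (3,1,3,4) (3,1,4,4) (3,1,5,4) (4,1,1,4) (4,1,2,4) (4,1,3,4) (4,1,5,4) — 13.
HCI=day 3: (2,1,1,4) (2,1,2,4) (2,1,3,4) (2,1,4,4) (2,1,5,4) (3,1,1,4) (3,1,2,4) (3,1,4,4) (3,1,5,4) (4,1,1,4) (4,1,2,4) (4,1,3,4) (4,1,5,4) — 13.
HCI=day 4: (2,1,1,4) (2,1,2,4) (2,1,3,4) (2,1,5,4) (3,1,1,4) (3,1,2,4) (3,1,3,4) (3,1,5,4) — 8.
HCI=day 5: (2,1,1,4) (2,1,2,4) (2,1,3,4) (2,1,4,4) (2,1,5,4) (3,1,1,4) (3,1,2,4) (3,1,3,4) (3,1,4,4) (3,1,5,4) (4,1,1,4) (4,1,2,4) (4,1,3,4) (4,1,5,4) — 14.
Summing: 11 + 13 + 13 + 8 + 14 = 59.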